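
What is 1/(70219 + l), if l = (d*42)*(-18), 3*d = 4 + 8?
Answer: 1/67195 ≈ 1.4882e-5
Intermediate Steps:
d = 4 (d = (4 + 8)/3 = (⅓)*12 = 4)
l = -3024 (l = (4*42)*(-18) = 168*(-18) = -3024)
1/(70219 + l) = 1/(70219 - 3024) = 1/67195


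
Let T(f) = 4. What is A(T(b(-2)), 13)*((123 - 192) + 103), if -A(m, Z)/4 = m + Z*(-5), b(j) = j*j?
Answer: 8296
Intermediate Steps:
b(j) = j²
A(m, Z) = -4*m + 20*Z (A(m, Z) = -4*(m + Z*(-5)) = -4*(m - 5*Z) = -4*m + 20*Z)
A(T(b(-2)), 13)*((123 - 192) + 103) = (-4*4 + 20*13)*((123 - 192) + 103) = (-16 + 260)*(-69 + 103) = 244*34 = 8296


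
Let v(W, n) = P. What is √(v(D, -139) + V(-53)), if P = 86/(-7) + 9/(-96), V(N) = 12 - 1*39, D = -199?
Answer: I*√123494/56 ≈ 6.2753*I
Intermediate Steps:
V(N) = -27 (V(N) = 12 - 39 = -27)
P = -2773/224 (P = 86*(-⅐) + 9*(-1/96) = -86/7 - 3/32 = -2773/224 ≈ -12.379)
v(W, n) = -2773/224
√(v(D, -139) + V(-53)) = √(-2773/224 - 27) = √(-8821/224) = I*√123494/56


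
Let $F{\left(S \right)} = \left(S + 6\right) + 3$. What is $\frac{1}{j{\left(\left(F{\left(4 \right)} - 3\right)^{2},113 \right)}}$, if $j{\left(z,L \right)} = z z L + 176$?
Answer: $\frac{1}{1130176} \approx 8.8482 \cdot 10^{-7}$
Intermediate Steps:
$F{\left(S \right)} = 9 + S$ ($F{\left(S \right)} = \left(6 + S\right) + 3 = 9 + S$)
$j{\left(z,L \right)} = 176 + L z^{2}$ ($j{\left(z,L \right)} = z^{2} L + 176 = L z^{2} + 176 = 176 + L z^{2}$)
$\frac{1}{j{\left(\left(F{\left(4 \right)} - 3\right)^{2},113 \right)}} = \frac{1}{176 + 113 \left(\left(\left(9 + 4\right) - 3\right)^{2}\right)^{2}} = \frac{1}{176 + 113 \left(\left(13 - 3\right)^{2}\right)^{2}} = \frac{1}{176 + 113 \left(10^{2}\right)^{2}} = \frac{1}{176 + 113 \cdot 100^{2}} = \frac{1}{176 + 113 \cdot 10000} = \frac{1}{176 + 1130000} = \frac{1}{1130176}$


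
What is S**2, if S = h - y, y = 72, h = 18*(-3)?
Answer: 15876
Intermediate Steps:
h = -54
S = -126 (S = -54 - 1*72 = -54 - 72 = -126)
S**2 = (-126)**2 = 15876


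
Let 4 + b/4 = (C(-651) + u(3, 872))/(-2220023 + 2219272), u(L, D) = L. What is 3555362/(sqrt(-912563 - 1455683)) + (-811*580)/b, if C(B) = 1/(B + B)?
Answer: 114984626190/3915113 - 1777681*I*sqrt(2368246)/1184123 ≈ 29369.0 - 2310.3*I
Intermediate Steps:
C(B) = 1/(2*B)
b = -7830226/488901 (b = -16 + 4*(((1/2)/(-651) + 3)/(-2220023 + 2219272)) = -16 + 4*(((1/2)*(-1/651) + 3)/(-751)) = -16 + 4*((-1/1302 + 3)*(-1/751)) = -16 + 4*((3905/1302)*(-1/751)) = -16 + 4*(-3905/977802) = -16 - 7810/488901 = -7830226/488901 ≈ -16.016)
3555362/(sqrt(-912563 - 1455683)) + (-811*580)/b = 3555362/(sqrt(-912563 - 1455683)) + (-811*580)/(-7830226/488901) = 3555362/(sqrt(-2368246)) - 470380*(-488901/7830226) = 3555362/((I*sqrt(2368246))) + 114984626190/3915113 = 3555362*(-I*sqrt(2368246)/2368246) + 114984626190/3915113 = -1777681*I*sqrt(2368246)/1184123 + 114984626190/3915113 = 114984626190/3915113 - 1777681*I*sqrt(2368246)/1184123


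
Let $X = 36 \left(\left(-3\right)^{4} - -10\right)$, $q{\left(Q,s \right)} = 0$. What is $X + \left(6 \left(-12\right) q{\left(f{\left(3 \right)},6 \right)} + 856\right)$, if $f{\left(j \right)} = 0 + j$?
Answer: $4132$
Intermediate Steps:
$f{\left(j \right)} = j$
$X = 3276$ ($X = 36 \left(81 + \left(-2 + 12\right)\right) = 36 \left(81 + 10\right) = 36 \cdot 91 = 3276$)
$X + \left(6 \left(-12\right) q{\left(f{\left(3 \right)},6 \right)} + 856\right) = 3276 + \left(6 \left(-12\right) 0 + 856\right) = 3276 + \left(\left(-72\right) 0 + 856\right) = 3276 + \left(0 + 856\right) = 3276 + 856 = 4132$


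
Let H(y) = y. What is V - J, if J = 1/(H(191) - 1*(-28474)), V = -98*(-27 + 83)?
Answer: -157313521/28665 ≈ -5488.0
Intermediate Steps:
V = -5488 (V = -98*56 = -5488)
J = 1/28665 (J = 1/(191 - 1*(-28474)) = 1/(191 + 28474) = 1/28665 ≈ 3.4886e-5)
V - J = -5488 - 1*1/28665 = -5488 - 1/28665 = -157313521/28665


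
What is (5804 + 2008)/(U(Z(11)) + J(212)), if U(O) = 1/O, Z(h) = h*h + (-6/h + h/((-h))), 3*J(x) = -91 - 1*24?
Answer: -10264968/50359 ≈ -203.84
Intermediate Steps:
J(x) = -115/3 (J(x) = (-91 - 1*24)/3 = (-91 - 24)/3 = (⅓)*(-115) = -115/3)
Z(h) = -1 + h² - 6/h (Z(h) = h² + (-6/h + h*(-1/h)) = h² + (-6/h - 1) = h² + (-1 - 6/h) = -1 + h² - 6/h)
(5804 + 2008)/(U(Z(11)) + J(212)) = (5804 + 2008)/(1/((-6 + 11³ - 1*11)/11) - 115/3) = 7812/(1/((-6 + 1331 - 11)/11) - 115/3) = 7812/(1/((1/11)*1314) - 115/3) = 7812/(1/(1314/11) - 115/3) = 7812/(11/1314 - 115/3) = 7812/(-50359/1314) = 7812*(-1314/50359) = -10264968/50359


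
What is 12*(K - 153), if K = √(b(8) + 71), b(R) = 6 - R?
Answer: -1836 + 12*√69 ≈ -1736.3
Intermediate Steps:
K = √69 (K = √((6 - 1*8) + 71) = √((6 - 8) + 71) = √(-2 + 71) = √69 ≈ 8.3066)
12*(K - 153) = 12*(√69 - 153) = 12*(-153 + √69) = -1836 + 12*√69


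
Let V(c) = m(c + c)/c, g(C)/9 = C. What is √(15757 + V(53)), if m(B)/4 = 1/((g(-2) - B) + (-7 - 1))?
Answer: 4*√3012542313/1749 ≈ 125.53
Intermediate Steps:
g(C) = 9*C
m(B) = 4/(-26 - B) (m(B) = 4/((9*(-2) - B) + (-7 - 1)) = 4/((-18 - B) - 8) = 4/(-26 - B))
V(c) = -4/(c*(26 + 2*c)) (V(c) = (-4/(26 + (c + c)))/c = (-4/(26 + 2*c))/c = -4/(c*(26 + 2*c)))
√(15757 + V(53)) = √(15757 - 2/(53*(13 + 53))) = √(15757 - 2*1/53/66) = √(15757 - 2*1/53*1/66) = √(15757 - 1/1749) = √(27558992/1749) = 4*√3012542313/1749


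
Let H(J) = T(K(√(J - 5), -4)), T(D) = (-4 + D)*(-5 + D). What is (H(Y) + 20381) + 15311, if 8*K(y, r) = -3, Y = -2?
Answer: 2285793/64 ≈ 35716.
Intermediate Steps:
K(y, r) = -3/8 (K(y, r) = (⅛)*(-3) = -3/8)
T(D) = (-5 + D)*(-4 + D)
H(J) = 1505/64 (H(J) = 20 + (-3/8)² - 9*(-3/8) = 20 + 9/64 + 27/8 = 1505/64)
(H(Y) + 20381) + 15311 = (1505/64 + 20381) + 15311 = 1305889/64 + 15311 = 2285793/64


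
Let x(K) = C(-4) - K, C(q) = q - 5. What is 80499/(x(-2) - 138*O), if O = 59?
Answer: -80499/8149 ≈ -9.8784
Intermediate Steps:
C(q) = -5 + q
x(K) = -9 - K (x(K) = (-5 - 4) - K = -9 - K)
80499/(x(-2) - 138*O) = 80499/((-9 - 1*(-2)) - 138*59) = 80499/((-9 + 2) - 8142) = 80499/(-7 - 8142) = 80499/(-8149) = 80499*(-1/8149) = -80499/8149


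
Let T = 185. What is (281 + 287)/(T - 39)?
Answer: 284/73 ≈ 3.8904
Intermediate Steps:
(281 + 287)/(T - 39) = (281 + 287)/(185 - 39) = 568/146 = 568*(1/146) = 284/73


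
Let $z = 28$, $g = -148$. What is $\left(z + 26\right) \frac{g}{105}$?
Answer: $- \frac{2664}{35} \approx -76.114$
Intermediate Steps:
$\left(z + 26\right) \frac{g}{105} = \left(28 + 26\right) \left(- \frac{148}{105}\right) = 54 \left(\left(-148\right) \frac{1}{105}\right) = 54 \left(- \frac{148}{105}\right) = - \frac{2664}{35}$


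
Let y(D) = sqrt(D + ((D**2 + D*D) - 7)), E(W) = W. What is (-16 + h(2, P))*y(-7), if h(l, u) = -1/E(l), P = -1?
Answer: -33*sqrt(21) ≈ -151.23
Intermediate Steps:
y(D) = sqrt(-7 + D + 2*D**2) (y(D) = sqrt(D + ((D**2 + D**2) - 7)) = sqrt(D + (2*D**2 - 7)) = sqrt(D + (-7 + 2*D**2)) = sqrt(-7 + D + 2*D**2))
h(l, u) = -1/l
(-16 + h(2, P))*y(-7) = (-16 - 1/2)*sqrt(-7 - 7 + 2*(-7)**2) = (-16 - 1*1/2)*sqrt(-7 - 7 + 2*49) = (-16 - 1/2)*sqrt(-7 - 7 + 98) = -33*sqrt(21)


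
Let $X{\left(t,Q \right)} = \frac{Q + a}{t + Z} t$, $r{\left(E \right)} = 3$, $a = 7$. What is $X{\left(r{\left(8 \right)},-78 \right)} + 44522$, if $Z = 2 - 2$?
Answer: $44451$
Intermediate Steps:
$Z = 0$
$X{\left(t,Q \right)} = 7 + Q$ ($X{\left(t,Q \right)} = \frac{Q + 7}{t + 0} t = \frac{7 + Q}{t} t = 7 + Q$)
$X{\left(r{\left(8 \right)},-78 \right)} + 44522 = \left(7 - 78\right) + 44522 = -71 + 44522 = 44451$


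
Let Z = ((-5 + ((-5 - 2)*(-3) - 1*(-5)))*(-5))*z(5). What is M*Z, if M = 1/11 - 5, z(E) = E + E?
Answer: 56700/11 ≈ 5154.5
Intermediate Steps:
z(E) = 2*E
M = -54/11 (M = 1/11 - 5 = -54/11 ≈ -4.9091)
Z = -1050 (Z = ((-5 + ((-5 - 2)*(-3) - 1*(-5)))*(-5))*(2*5) = ((-5 + (-7*(-3) + 5))*(-5))*10 = ((-5 + (21 + 5))*(-5))*10 = ((-5 + 26)*(-5))*10 = (21*(-5))*10 = -105*10 = -1050)
M*Z = -54/11*(-1050) = 56700/11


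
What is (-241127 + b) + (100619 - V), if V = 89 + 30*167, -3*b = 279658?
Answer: -716479/3 ≈ -2.3883e+5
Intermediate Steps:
b = -279658/3 (b = -⅓*279658 = -279658/3 ≈ -93219.)
V = 5099 (V = 89 + 5010 = 5099)
(-241127 + b) + (100619 - V) = (-241127 - 279658/3) + (100619 - 1*5099) = -1003039/3 + (100619 - 5099) = -1003039/3 + 95520 = -716479/3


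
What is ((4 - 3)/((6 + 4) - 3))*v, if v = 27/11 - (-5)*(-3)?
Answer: -138/77 ≈ -1.7922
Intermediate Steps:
v = -138/11 (v = 27*(1/11) - 1*15 = 27/11 - 15 = -138/11 ≈ -12.545)
((4 - 3)/((6 + 4) - 3))*v = ((4 - 3)/((6 + 4) - 3))*(-138/11) = (1/(10 - 3))*(-138/11) = (1/7)*(-138/11) = (1*(⅐))*(-138/11) = (⅐)*(-138/11) = -138/77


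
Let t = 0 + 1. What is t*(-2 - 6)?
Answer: -8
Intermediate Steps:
t = 1
t*(-2 - 6) = 1*(-2 - 6) = 1*(-8) = -8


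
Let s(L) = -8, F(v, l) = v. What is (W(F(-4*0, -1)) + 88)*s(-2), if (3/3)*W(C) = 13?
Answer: -808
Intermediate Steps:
W(C) = 13
(W(F(-4*0, -1)) + 88)*s(-2) = (13 + 88)*(-8) = 101*(-8) = -808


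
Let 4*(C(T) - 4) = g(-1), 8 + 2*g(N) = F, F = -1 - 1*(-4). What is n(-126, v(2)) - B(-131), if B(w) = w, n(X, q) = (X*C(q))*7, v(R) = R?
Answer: -11383/4 ≈ -2845.8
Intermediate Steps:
F = 3 (F = -1 + 4 = 3)
g(N) = -5/2 (g(N) = -4 + (½)*3 = -4 + 3/2 = -5/2)
C(T) = 27/8 (C(T) = 4 + (¼)*(-5/2) = 4 - 5/8 = 27/8)
n(X, q) = 189*X/8 (n(X, q) = (X*(27/8))*7 = (27*X/8)*7 = 189*X/8)
n(-126, v(2)) - B(-131) = (189/8)*(-126) - 1*(-131) = -11907/4 + 131 = -11383/4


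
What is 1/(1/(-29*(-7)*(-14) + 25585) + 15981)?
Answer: 22743/363455884 ≈ 6.2574e-5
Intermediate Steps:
1/(1/(-29*(-7)*(-14) + 25585) + 15981) = 1/(1/(203*(-14) + 25585) + 15981) = 1/(1/(-2842 + 25585) + 15981) = 1/(1/22743 + 15981) = 1/(363455884/22743) = 22743/363455884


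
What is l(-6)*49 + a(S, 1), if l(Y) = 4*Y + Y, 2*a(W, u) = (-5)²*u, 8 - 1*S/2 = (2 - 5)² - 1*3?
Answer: -2915/2 ≈ -1457.5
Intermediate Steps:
S = 4 (S = 16 - 2*((2 - 5)² - 1*3) = 16 - 2*((-3)² - 3) = 16 - 2*(9 - 3) = 16 - 2*6 = 16 - 12 = 4)
a(W, u) = 25*u/2 (a(W, u) = ((-5)²*u)/2 = (25*u)/2 = 25*u/2)
l(Y) = 5*Y
l(-6)*49 + a(S, 1) = (5*(-6))*49 + (25/2)*1 = -30*49 + 25/2 = -1470 + 25/2 = -2915/2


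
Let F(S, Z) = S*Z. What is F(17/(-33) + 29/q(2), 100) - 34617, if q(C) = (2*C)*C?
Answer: -2264197/66 ≈ -34306.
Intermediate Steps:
q(C) = 2*C²
F(17/(-33) + 29/q(2), 100) - 34617 = (17/(-33) + 29/((2*2²)))*100 - 34617 = (17*(-1/33) + 29/((2*4)))*100 - 34617 = (-17/33 + 29/8)*100 - 34617 = (821/264)*100 - 34617 = 20525/66 - 34617 = -2264197/66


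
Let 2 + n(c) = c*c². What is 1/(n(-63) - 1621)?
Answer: -1/251670 ≈ -3.9735e-6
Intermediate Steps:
n(c) = -2 + c³ (n(c) = -2 + c*c² = -2 + c³)
1/(n(-63) - 1621) = 1/((-2 + (-63)³) - 1621) = 1/((-2 - 250047) - 1621) = 1/(-250049 - 1621) = 1/(-251670) = -1/251670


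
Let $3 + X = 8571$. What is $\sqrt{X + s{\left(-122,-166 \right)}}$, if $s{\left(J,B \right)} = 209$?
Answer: $\sqrt{8777} \approx 93.686$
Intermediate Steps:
$X = 8568$ ($X = -3 + 8571 = 8568$)
$\sqrt{X + s{\left(-122,-166 \right)}} = \sqrt{8568 + 209} = \sqrt{8777}$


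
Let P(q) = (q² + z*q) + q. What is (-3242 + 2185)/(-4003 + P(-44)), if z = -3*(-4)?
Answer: 151/377 ≈ 0.40053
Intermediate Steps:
z = 12
P(q) = q² + 13*q (P(q) = (q² + 12*q) + q = q² + 13*q)
(-3242 + 2185)/(-4003 + P(-44)) = (-3242 + 2185)/(-4003 - 44*(13 - 44)) = -1057/(-4003 - 44*(-31)) = -1057/(-4003 + 1364) = -1057/(-2639) = -1057*(-1/2639) = 151/377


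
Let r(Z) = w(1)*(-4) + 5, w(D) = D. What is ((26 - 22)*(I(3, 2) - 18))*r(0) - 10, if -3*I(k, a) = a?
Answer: -254/3 ≈ -84.667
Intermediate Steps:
I(k, a) = -a/3
r(Z) = 1 (r(Z) = 1*(-4) + 5 = -4 + 5 = 1)
((26 - 22)*(I(3, 2) - 18))*r(0) - 10 = ((26 - 22)*(-1/3*2 - 18))*1 - 10 = (4*(-2/3 - 18))*1 - 10 = (4*(-56/3))*1 - 10 = -224/3*1 - 10 = -224/3 - 10 = -254/3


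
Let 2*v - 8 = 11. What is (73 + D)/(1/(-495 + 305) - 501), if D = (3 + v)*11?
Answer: -39995/95191 ≈ -0.42016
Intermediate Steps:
v = 19/2 (v = 4 + (1/2)*11 = 4 + 11/2 = 19/2 ≈ 9.5000)
D = 275/2 (D = (3 + 19/2)*11 = (25/2)*11 = 275/2 ≈ 137.50)
(73 + D)/(1/(-495 + 305) - 501) = (73 + 275/2)/(1/(-495 + 305) - 501) = 421/(2*(1/(-190) - 501)) = 421/(2*(-1/190 - 501)) = 421/(2*(-95191/190)) = (421/2)*(-190/95191) = -39995/95191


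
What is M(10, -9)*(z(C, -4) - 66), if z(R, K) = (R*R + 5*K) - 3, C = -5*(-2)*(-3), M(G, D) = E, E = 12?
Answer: 9732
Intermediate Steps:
M(G, D) = 12
C = -30 (C = 10*(-3) = -30)
z(R, K) = -3 + R² + 5*K (z(R, K) = (R² + 5*K) - 3 = -3 + R² + 5*K)
M(10, -9)*(z(C, -4) - 66) = 12*((-3 + (-30)² + 5*(-4)) - 66) = 12*((-3 + 900 - 20) - 66) = 12*(877 - 66) = 12*811 = 9732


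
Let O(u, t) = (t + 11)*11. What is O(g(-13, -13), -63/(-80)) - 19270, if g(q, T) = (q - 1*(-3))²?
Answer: -1531227/80 ≈ -19140.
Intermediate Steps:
g(q, T) = (3 + q)² (g(q, T) = (q + 3)² = (3 + q)²)
O(u, t) = 121 + 11*t (O(u, t) = (11 + t)*11 = 121 + 11*t)
O(g(-13, -13), -63/(-80)) - 19270 = (121 + 11*(-63/(-80))) - 19270 = (121 + 11*(-63*(-1/80))) - 19270 = (121 + 11*(63/80)) - 19270 = (121 + 693/80) - 19270 = 10373/80 - 19270 = -1531227/80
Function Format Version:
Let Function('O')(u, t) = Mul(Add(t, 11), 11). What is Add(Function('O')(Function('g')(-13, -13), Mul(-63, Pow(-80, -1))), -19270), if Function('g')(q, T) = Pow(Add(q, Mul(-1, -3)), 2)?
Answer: Rational(-1531227, 80) ≈ -19140.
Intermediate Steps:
Function('g')(q, T) = Pow(Add(3, q), 2) (Function('g')(q, T) = Pow(Add(q, 3), 2) = Pow(Add(3, q), 2))
Function('O')(u, t) = Add(121, Mul(11, t)) (Function('O')(u, t) = Mul(Add(11, t), 11) = Add(121, Mul(11, t)))
Add(Function('O')(Function('g')(-13, -13), Mul(-63, Pow(-80, -1))), -19270) = Add(Add(121, Mul(11, Mul(-63, Pow(-80, -1)))), -19270) = Add(Add(121, Mul(11, Mul(-63, Rational(-1, 80)))), -19270) = Add(Add(121, Mul(11, Rational(63, 80))), -19270) = Add(Add(121, Rational(693, 80)), -19270) = Add(Rational(10373, 80), -19270) = Rational(-1531227, 80)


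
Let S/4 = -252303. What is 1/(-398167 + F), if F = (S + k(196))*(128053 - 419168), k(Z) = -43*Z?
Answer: 1/296249870433 ≈ 3.3755e-12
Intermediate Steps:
S = -1009212 (S = 4*(-252303) = -1009212)
F = 296250268600 (F = (-1009212 - 43*196)*(128053 - 419168) = (-1009212 - 8428)*(-291115) = -1017640*(-291115) = 296250268600)
1/(-398167 + F) = 1/(-398167 + 296250268600) = 1/296249870433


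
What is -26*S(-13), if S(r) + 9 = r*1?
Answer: 572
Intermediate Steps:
S(r) = -9 + r (S(r) = -9 + r*1 = -9 + r)
-26*S(-13) = -26*(-9 - 13) = -26*(-22) = 572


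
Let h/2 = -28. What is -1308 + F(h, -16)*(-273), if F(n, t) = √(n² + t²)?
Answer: -1308 - 2184*√53 ≈ -17208.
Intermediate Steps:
h = -56 (h = 2*(-28) = -56)
-1308 + F(h, -16)*(-273) = -1308 + √((-56)² + (-16)²)*(-273) = -1308 + √(3136 + 256)*(-273) = -1308 + √3392*(-273) = -1308 + (8*√53)*(-273) = -1308 - 2184*√53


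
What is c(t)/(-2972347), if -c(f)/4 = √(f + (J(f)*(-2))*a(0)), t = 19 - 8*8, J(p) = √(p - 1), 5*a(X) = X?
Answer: 12*I*√5/2972347 ≈ 9.0275e-6*I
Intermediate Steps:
a(X) = X/5
J(p) = √(-1 + p)
t = -45 (t = 19 - 64 = -45)
c(f) = -4*√f (c(f) = -4*√(f + (√(-1 + f)*(-2))*((⅕)*0)) = -4*√(f - 2*√(-1 + f)*0) = -4*√(f + 0) = -4*√f)
c(t)/(-2972347) = -12*I*√5/(-2972347) = -12*I*√5*(-1/2972347) = 12*I*√5/2972347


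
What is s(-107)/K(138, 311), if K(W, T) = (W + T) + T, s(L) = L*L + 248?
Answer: 11697/760 ≈ 15.391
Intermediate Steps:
s(L) = 248 + L² (s(L) = L² + 248 = 248 + L²)
K(W, T) = W + 2*T (K(W, T) = (T + W) + T = W + 2*T)
s(-107)/K(138, 311) = (248 + (-107)²)/(138 + 2*311) = (248 + 11449)/(138 + 622) = 11697/760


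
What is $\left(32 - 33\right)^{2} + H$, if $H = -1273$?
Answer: $-1272$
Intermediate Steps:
$\left(32 - 33\right)^{2} + H = \left(32 - 33\right)^{2} - 1273 = \left(-1\right)^{2} - 1273 = 1 - 1273 = -1272$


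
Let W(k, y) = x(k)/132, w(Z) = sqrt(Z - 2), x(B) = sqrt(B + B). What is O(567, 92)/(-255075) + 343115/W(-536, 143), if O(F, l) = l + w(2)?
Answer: -92/255075 - 11322795*I*sqrt(67)/67 ≈ -0.00036068 - 1.3833e+6*I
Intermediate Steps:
x(B) = sqrt(2)*sqrt(B) (x(B) = sqrt(2*B) = sqrt(2)*sqrt(B))
w(Z) = sqrt(-2 + Z)
W(k, y) = sqrt(2)*sqrt(k)/132 (W(k, y) = (sqrt(2)*sqrt(k))/132 = (sqrt(2)*sqrt(k))*(1/132) = sqrt(2)*sqrt(k)/132)
O(F, l) = l (O(F, l) = l + sqrt(-2 + 2) = l + sqrt(0) = l + 0 = l)
O(567, 92)/(-255075) + 343115/W(-536, 143) = 92/(-255075) + 343115/((sqrt(2)*sqrt(-536)/132)) = 92*(-1/255075) + 343115/((sqrt(2)*(2*I*sqrt(134))/132)) = -92/255075 + 343115/((I*sqrt(67)/33)) = -92/255075 + 343115*(-33*I*sqrt(67)/67) = -92/255075 - 11322795*I*sqrt(67)/67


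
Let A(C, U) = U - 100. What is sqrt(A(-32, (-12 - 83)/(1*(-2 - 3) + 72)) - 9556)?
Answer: I*sqrt(43352149)/67 ≈ 98.272*I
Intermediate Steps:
A(C, U) = -100 + U
sqrt(A(-32, (-12 - 83)/(1*(-2 - 3) + 72)) - 9556) = sqrt((-100 + (-12 - 83)/(1*(-2 - 3) + 72)) - 9556) = sqrt((-100 - 95/(1*(-5) + 72)) - 9556) = sqrt((-100 - 95/(-5 + 72)) - 9556) = sqrt((-100 - 95/67) - 9556) = sqrt(-6795/67 - 9556) = sqrt(-647047/67) = I*sqrt(43352149)/67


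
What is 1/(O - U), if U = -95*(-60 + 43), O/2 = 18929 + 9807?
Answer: 1/55857 ≈ 1.7903e-5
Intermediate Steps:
O = 57472 (O = 2*(18929 + 9807) = 2*28736 = 57472)
U = 1615 (U = -95*(-17) = 1615)
1/(O - U) = 1/(57472 - 1*1615) = 1/(57472 - 1615) = 1/55857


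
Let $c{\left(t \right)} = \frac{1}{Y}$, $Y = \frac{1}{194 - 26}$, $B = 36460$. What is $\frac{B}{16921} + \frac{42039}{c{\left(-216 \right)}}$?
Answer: $\frac{239155733}{947576} \approx 252.39$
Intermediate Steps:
$Y = \frac{1}{168} \approx 0.0059524$
$c{\left(t \right)} = 168$ ($c{\left(t \right)} = \frac{1}{\frac{1}{168}} = 168$)
$\frac{B}{16921} + \frac{42039}{c{\left(-216 \right)}} = \frac{36460}{16921} + \frac{42039}{168} = 36460 \cdot \frac{1}{16921} + 42039 \cdot \frac{1}{168} = \frac{36460}{16921} + \frac{14013}{56} = \frac{239155733}{947576}$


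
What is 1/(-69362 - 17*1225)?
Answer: -1/90187 ≈ -1.1088e-5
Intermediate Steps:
1/(-69362 - 17*1225) = 1/(-69362 - 20825) = 1/(-90187) = -1/90187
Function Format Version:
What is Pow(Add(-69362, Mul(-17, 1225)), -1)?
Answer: Rational(-1, 90187) ≈ -1.1088e-5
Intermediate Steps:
Pow(Add(-69362, Mul(-17, 1225)), -1) = Pow(Add(-69362, -20825), -1) = Pow(-90187, -1) = Rational(-1, 90187)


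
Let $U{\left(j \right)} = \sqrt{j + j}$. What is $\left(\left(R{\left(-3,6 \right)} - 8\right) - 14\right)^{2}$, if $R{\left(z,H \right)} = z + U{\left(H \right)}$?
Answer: $637 - 100 \sqrt{3} \approx 463.79$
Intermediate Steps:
$U{\left(j \right)} = \sqrt{2} \sqrt{j}$ ($U{\left(j \right)} = \sqrt{2 j} = \sqrt{2} \sqrt{j}$)
$R{\left(z,H \right)} = z + \sqrt{2} \sqrt{H}$
$\left(\left(R{\left(-3,6 \right)} - 8\right) - 14\right)^{2} = \left(\left(\left(-3 + \sqrt{2} \sqrt{6}\right) - 8\right) - 14\right)^{2} = \left(\left(\left(-3 + 2 \sqrt{3}\right) - 8\right) - 14\right)^{2} = \left(\left(-11 + 2 \sqrt{3}\right) - 14\right)^{2} = \left(-25 + 2 \sqrt{3}\right)^{2}$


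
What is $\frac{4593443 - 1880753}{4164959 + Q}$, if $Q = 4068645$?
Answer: $\frac{1356345}{4116802} \approx 0.32947$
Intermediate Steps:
$\frac{4593443 - 1880753}{4164959 + Q} = \frac{4593443 - 1880753}{4164959 + 4068645} = \frac{2712690}{8233604} = 2712690 \cdot \frac{1}{8233604} = \frac{1356345}{4116802}$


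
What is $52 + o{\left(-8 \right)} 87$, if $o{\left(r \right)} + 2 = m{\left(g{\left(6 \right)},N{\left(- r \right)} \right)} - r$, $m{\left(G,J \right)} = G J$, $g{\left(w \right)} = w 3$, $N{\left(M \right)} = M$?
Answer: $13102$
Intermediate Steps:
$g{\left(w \right)} = 3 w$
$o{\left(r \right)} = -2 - 19 r$ ($o{\left(r \right)} = -2 + \left(3 \cdot 6 \left(- r\right) - r\right) = -2 + \left(18 \left(- r\right) - r\right) = -2 - 19 r$)
$52 + o{\left(-8 \right)} 87 = 52 + \left(-2 - -152\right) 87 = 52 + \left(-2 + 152\right) 87 = 52 + 150 \cdot 87 = 52 + 13050 = 13102$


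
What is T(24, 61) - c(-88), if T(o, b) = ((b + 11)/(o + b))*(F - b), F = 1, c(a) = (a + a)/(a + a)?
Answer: -881/17 ≈ -51.824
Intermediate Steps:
c(a) = 1 (c(a) = (2*a)/((2*a)) = (2*a)*(1/(2*a)) = 1)
T(o, b) = (1 - b)*(11 + b)/(b + o) (T(o, b) = ((b + 11)/(o + b))*(1 - b) = ((11 + b)/(b + o))*(1 - b) = (1 - b)*(11 + b)/(b + o))
T(24, 61) - c(-88) = (11 - 1*61**2 - 10*61)/(61 + 24) - 1*1 = (11 - 1*3721 - 610)/85 - 1 = (11 - 3721 - 610)/85 - 1 = (1/85)*(-4320) - 1 = -864/17 - 1 = -881/17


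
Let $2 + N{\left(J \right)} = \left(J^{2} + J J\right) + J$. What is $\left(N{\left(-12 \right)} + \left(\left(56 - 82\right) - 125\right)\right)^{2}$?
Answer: $15129$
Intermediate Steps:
$N{\left(J \right)} = -2 + J + 2 J^{2}$ ($N{\left(J \right)} = -2 + \left(\left(J^{2} + J J\right) + J\right) = -2 + \left(\left(J^{2} + J^{2}\right) + J\right) = -2 + \left(2 J^{2} + J\right) = -2 + \left(J + 2 J^{2}\right) = -2 + J + 2 J^{2}$)
$\left(N{\left(-12 \right)} + \left(\left(56 - 82\right) - 125\right)\right)^{2} = \left(\left(-2 - 12 + 2 \left(-12\right)^{2}\right) + \left(\left(56 - 82\right) - 125\right)\right)^{2} = \left(\left(-2 - 12 + 2 \cdot 144\right) - 151\right)^{2} = \left(\left(-2 - 12 + 288\right) - 151\right)^{2} = \left(274 - 151\right)^{2} = 123^{2} = 15129$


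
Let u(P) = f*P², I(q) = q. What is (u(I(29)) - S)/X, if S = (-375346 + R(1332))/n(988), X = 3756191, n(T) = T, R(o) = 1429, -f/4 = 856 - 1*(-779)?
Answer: -5433764403/3711116708 ≈ -1.4642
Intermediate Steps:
f = -6540 (f = -4*(856 - 1*(-779)) = -4*(856 + 779) = -4*1635 = -6540)
u(P) = -6540*P²
S = -373917/988 (S = (-375346 + 1429)/988 = -373917*1/988 = -373917/988 ≈ -378.46)
(u(I(29)) - S)/X = (-6540*29² - 1*(-373917/988))/3756191 = (-6540*841 + 373917/988)*(1/3756191) = (-5500140 + 373917/988)*(1/3756191) = -5433764403/988*1/3756191 = -5433764403/3711116708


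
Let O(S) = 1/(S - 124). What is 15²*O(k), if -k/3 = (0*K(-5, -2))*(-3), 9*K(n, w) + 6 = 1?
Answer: -225/124 ≈ -1.8145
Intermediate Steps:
K(n, w) = -5/9 (K(n, w) = -⅔ + (⅑)*1 = -⅔ + ⅑ = -5/9)
k = 0 (k = -3*0*(-5/9)*(-3) = -0*(-3) = -3*0 = 0)
O(S) = 1/(-124 + S)
15²*O(k) = 15²/(-124 + 0) = 225/(-124) = 225*(-1/124) = -225/124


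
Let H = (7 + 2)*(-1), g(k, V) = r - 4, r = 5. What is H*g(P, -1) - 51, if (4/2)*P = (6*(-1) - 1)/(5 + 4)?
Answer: -60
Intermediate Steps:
P = -7/18 (P = ((6*(-1) - 1)/(5 + 4))/2 = ((-6 - 1)/9)/2 = (-7*⅑)/2 = (½)*(-7/9) = -7/18 ≈ -0.38889)
g(k, V) = 1 (g(k, V) = 5 - 4 = 1)
H = -9 (H = 9*(-1) = -9)
H*g(P, -1) - 51 = -9*1 - 51 = -9 - 51 = -60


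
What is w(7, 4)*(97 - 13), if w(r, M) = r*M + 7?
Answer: 2940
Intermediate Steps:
w(r, M) = 7 + M*r (w(r, M) = M*r + 7 = 7 + M*r)
w(7, 4)*(97 - 13) = (7 + 4*7)*(97 - 13) = (7 + 28)*84 = 35*84 = 2940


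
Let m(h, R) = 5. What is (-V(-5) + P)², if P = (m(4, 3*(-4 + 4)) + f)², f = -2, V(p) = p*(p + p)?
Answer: 1681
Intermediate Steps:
V(p) = 2*p² (V(p) = p*(2*p) = 2*p²)
P = 9 (P = (5 - 2)² = 3² = 9)
(-V(-5) + P)² = (-2*(-5)² + 9)² = (-2*25 + 9)² = (-1*50 + 9)² = (-50 + 9)² = (-41)² = 1681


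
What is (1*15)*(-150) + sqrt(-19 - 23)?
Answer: -2250 + I*sqrt(42) ≈ -2250.0 + 6.4807*I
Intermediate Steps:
(1*15)*(-150) + sqrt(-19 - 23) = 15*(-150) + sqrt(-42) = -2250 + I*sqrt(42)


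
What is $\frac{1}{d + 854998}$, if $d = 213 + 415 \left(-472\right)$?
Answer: $\frac{1}{659331} \approx 1.5167 \cdot 10^{-6}$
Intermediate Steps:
$d = -195667$ ($d = 213 - 195880 = -195667$)
$\frac{1}{d + 854998} = \frac{1}{-195667 + 854998} = \frac{1}{659331}$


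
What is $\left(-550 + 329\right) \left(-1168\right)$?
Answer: $258128$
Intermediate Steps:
$\left(-550 + 329\right) \left(-1168\right) = \left(-221\right) \left(-1168\right) = 258128$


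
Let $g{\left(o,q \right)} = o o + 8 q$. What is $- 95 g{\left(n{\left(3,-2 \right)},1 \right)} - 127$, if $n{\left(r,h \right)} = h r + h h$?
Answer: $-1267$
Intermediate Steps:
$n{\left(r,h \right)} = h^{2} + h r$ ($n{\left(r,h \right)} = h r + h^{2} = h^{2} + h r$)
$g{\left(o,q \right)} = o^{2} + 8 q$
$- 95 g{\left(n{\left(3,-2 \right)},1 \right)} - 127 = - 95 \left(\left(- 2 \left(-2 + 3\right)\right)^{2} + 8 \cdot 1\right) - 127 = - 95 \left(\left(\left(-2\right) 1\right)^{2} + 8\right) - 127 = - 95 \left(\left(-2\right)^{2} + 8\right) - 127 = - 95 \left(4 + 8\right) - 127 = \left(-95\right) 12 - 127 = -1140 - 127 = -1267$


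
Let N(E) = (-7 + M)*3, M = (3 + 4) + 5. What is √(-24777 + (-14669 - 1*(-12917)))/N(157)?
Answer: I*√26529/15 ≈ 10.858*I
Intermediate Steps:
M = 12 (M = 7 + 5 = 12)
N(E) = 15 (N(E) = (-7 + 12)*3 = 5*3 = 15)
√(-24777 + (-14669 - 1*(-12917)))/N(157) = √(-24777 + (-14669 - 1*(-12917)))/15 = √(-24777 + (-14669 + 12917))*(1/15) = √(-24777 - 1752)*(1/15) = √(-26529)*(1/15) = (I*√26529)*(1/15) = I*√26529/15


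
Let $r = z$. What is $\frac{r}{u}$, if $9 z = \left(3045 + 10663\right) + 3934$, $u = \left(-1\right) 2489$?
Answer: $- \frac{17642}{22401} \approx -0.78755$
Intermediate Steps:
$u = -2489$
$z = \frac{17642}{9}$ ($z = \frac{\left(3045 + 10663\right) + 3934}{9} = \frac{13708 + 3934}{9} = \frac{1}{9} \cdot 17642 = \frac{17642}{9} \approx 1960.2$)
$r = \frac{17642}{9} \approx 1960.2$
$\frac{r}{u} = \frac{17642}{9 \left(-2489\right)} = \frac{17642}{9} \left(- \frac{1}{2489}\right) = - \frac{17642}{22401}$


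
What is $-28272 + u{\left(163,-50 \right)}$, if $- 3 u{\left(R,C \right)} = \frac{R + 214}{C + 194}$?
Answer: $- \frac{12213881}{432} \approx -28273.0$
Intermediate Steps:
$u{\left(R,C \right)} = - \frac{214 + R}{3 \left(194 + C\right)}$ ($u{\left(R,C \right)} = - \frac{\left(R + 214\right) \frac{1}{C + 194}}{3} = - \frac{\left(214 + R\right) \frac{1}{194 + C}}{3} = - \frac{\frac{1}{194 + C} \left(214 + R\right)}{3} = - \frac{214 + R}{3 \left(194 + C\right)}$)
$-28272 + u{\left(163,-50 \right)} = -28272 + \frac{-214 - 163}{3 \left(194 - 50\right)} = -28272 + \frac{-214 - 163}{3 \cdot 144} = -28272 + \frac{1}{3} \cdot \frac{1}{144} \left(-377\right) = -28272 - \frac{377}{432} = - \frac{12213881}{432}$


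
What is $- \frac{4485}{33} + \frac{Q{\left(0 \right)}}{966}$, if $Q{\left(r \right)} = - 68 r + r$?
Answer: $- \frac{1495}{11} \approx -135.91$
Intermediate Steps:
$Q{\left(r \right)} = - 67 r$
$- \frac{4485}{33} + \frac{Q{\left(0 \right)}}{966} = - \frac{4485}{33} + \frac{\left(-67\right) 0}{966} = \left(-4485\right) \frac{1}{33} + 0 \cdot \frac{1}{966} = - \frac{1495}{11} + 0 = - \frac{1495}{11}$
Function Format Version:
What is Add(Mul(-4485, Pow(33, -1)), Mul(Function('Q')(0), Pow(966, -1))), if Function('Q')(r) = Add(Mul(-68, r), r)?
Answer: Rational(-1495, 11) ≈ -135.91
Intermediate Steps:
Function('Q')(r) = Mul(-67, r)
Add(Mul(-4485, Pow(33, -1)), Mul(Function('Q')(0), Pow(966, -1))) = Add(Mul(-4485, Pow(33, -1)), Mul(Mul(-67, 0), Pow(966, -1))) = Add(Mul(-4485, Rational(1, 33)), Mul(0, Rational(1, 966))) = Add(Rational(-1495, 11), 0) = Rational(-1495, 11)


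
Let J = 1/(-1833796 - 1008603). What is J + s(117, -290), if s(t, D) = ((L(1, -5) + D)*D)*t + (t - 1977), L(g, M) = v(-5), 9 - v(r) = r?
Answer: 26612870205179/2842399 ≈ 9.3628e+6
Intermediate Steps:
v(r) = 9 - r
L(g, M) = 14 (L(g, M) = 9 - 1*(-5) = 9 + 5 = 14)
J = -1/2842399 (J = 1/(-2842399) = -1/2842399 ≈ -3.5182e-7)
s(t, D) = -1977 + t + D*t*(14 + D) (s(t, D) = ((14 + D)*D)*t + (t - 1977) = (D*(14 + D))*t + (-1977 + t) = D*t*(14 + D) + (-1977 + t) = -1977 + t + D*t*(14 + D))
J + s(117, -290) = -1/2842399 + (-1977 + 117 + 117*(-290)² + 14*(-290)*117) = -1/2842399 + (-1977 + 117 + 117*84100 - 475020) = -1/2842399 + (-1977 + 117 + 9839700 - 475020) = -1/2842399 + 9362820 = 26612870205179/2842399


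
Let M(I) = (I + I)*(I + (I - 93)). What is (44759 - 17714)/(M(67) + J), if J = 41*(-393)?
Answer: -27045/10619 ≈ -2.5468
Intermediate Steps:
J = -16113
M(I) = 2*I*(-93 + 2*I) (M(I) = (2*I)*(I + (-93 + I)) = (2*I)*(-93 + 2*I) = 2*I*(-93 + 2*I))
(44759 - 17714)/(M(67) + J) = (44759 - 17714)/(2*67*(-93 + 2*67) - 16113) = 27045/(2*67*(-93 + 134) - 16113) = 27045/(2*67*41 - 16113) = 27045/(5494 - 16113) = 27045/(-10619) = 27045*(-1/10619) = -27045/10619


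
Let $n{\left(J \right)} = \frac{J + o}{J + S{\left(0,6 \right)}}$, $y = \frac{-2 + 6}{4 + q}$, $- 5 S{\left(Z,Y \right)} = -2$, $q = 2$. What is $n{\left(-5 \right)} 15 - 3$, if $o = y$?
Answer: $\frac{256}{23} \approx 11.13$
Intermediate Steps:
$S{\left(Z,Y \right)} = \frac{2}{5}$ ($S{\left(Z,Y \right)} = \left(- \frac{1}{5}\right) \left(-2\right) = \frac{2}{5}$)
$y = \frac{2}{3}$ ($y = \frac{-2 + 6}{4 + 2} = \frac{4}{6} = 4 \cdot \frac{1}{6} = \frac{2}{3} \approx 0.66667$)
$o = \frac{2}{3} \approx 0.66667$
$n{\left(J \right)} = \frac{\frac{2}{3} + J}{\frac{2}{5} + J}$ ($n{\left(J \right)} = \frac{J + \frac{2}{3}}{J + \frac{2}{5}} = \frac{\frac{2}{3} + J}{\frac{2}{5} + J}$)
$n{\left(-5 \right)} 15 - 3 = \frac{5 \left(2 + 3 \left(-5\right)\right)}{3 \left(2 + 5 \left(-5\right)\right)} 15 - 3 = \frac{5 \left(2 - 15\right)}{3 \left(2 - 25\right)} 15 - 3 = \frac{5}{3} \frac{1}{-23} \left(-13\right) 15 - 3 = \frac{5}{3} \left(- \frac{1}{23}\right) \left(-13\right) 15 - 3 = \frac{65}{69} \cdot 15 - 3 = \frac{325}{23} - 3 = \frac{256}{23}$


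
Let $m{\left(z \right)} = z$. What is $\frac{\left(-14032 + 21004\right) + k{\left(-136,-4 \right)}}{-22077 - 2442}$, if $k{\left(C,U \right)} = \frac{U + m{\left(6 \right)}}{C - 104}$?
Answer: $- \frac{836639}{2942280} \approx -0.28435$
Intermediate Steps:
$k{\left(C,U \right)} = \frac{6 + U}{-104 + C}$ ($k{\left(C,U \right)} = \frac{U + 6}{C - 104} = \frac{6 + U}{-104 + C}$)
$\frac{\left(-14032 + 21004\right) + k{\left(-136,-4 \right)}}{-22077 - 2442} = \frac{\left(-14032 + 21004\right) + \frac{6 - 4}{-104 - 136}}{-22077 - 2442} = \frac{6972 + \frac{1}{-240} \cdot 2}{-24519} = \left(6972 - \frac{1}{120}\right) \left(- \frac{1}{24519}\right) = \frac{836639}{120} \left(- \frac{1}{24519}\right) = - \frac{836639}{2942280}$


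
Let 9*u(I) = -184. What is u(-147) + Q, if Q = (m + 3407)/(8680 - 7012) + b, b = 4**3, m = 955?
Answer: 115519/2502 ≈ 46.171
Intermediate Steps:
u(I) = -184/9 (u(I) = (1/9)*(-184) = -184/9)
b = 64
Q = 18519/278 (Q = (955 + 3407)/(8680 - 7012) + 64 = 4362/1668 + 64 = 4362*(1/1668) + 64 = 727/278 + 64 = 18519/278 ≈ 66.615)
u(-147) + Q = -184/9 + 18519/278 = 115519/2502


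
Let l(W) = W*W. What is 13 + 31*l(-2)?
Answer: 137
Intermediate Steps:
l(W) = W²
13 + 31*l(-2) = 13 + 31*(-2)² = 13 + 31*4 = 13 + 124 = 137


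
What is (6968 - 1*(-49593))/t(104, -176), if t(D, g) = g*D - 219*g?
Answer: 56561/20240 ≈ 2.7945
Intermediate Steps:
t(D, g) = -219*g + D*g (t(D, g) = D*g - 219*g = -219*g + D*g)
(6968 - 1*(-49593))/t(104, -176) = (6968 - 1*(-49593))/((-176*(-219 + 104))) = (6968 + 49593)/((-176*(-115))) = 56561/20240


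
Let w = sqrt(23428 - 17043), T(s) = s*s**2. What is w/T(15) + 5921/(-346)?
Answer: -5921/346 + sqrt(6385)/3375 ≈ -17.089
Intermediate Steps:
T(s) = s**3
w = sqrt(6385) ≈ 79.906
w/T(15) + 5921/(-346) = sqrt(6385)/(15**3) + 5921/(-346) = sqrt(6385)/3375 + 5921*(-1/346) = sqrt(6385)*(1/3375) - 5921/346 = sqrt(6385)/3375 - 5921/346 = -5921/346 + sqrt(6385)/3375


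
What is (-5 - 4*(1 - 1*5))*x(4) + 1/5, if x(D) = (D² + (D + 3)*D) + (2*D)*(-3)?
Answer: 1101/5 ≈ 220.20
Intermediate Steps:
x(D) = D² - 6*D + D*(3 + D) (x(D) = (D² + (3 + D)*D) - 6*D = (D² + D*(3 + D)) - 6*D = D² - 6*D + D*(3 + D))
(-5 - 4*(1 - 1*5))*x(4) + 1/5 = (-5 - 4*(1 - 1*5))*(4*(-3 + 2*4)) + 1/5 = (-5 - 4*(1 - 5))*(4*(-3 + 8)) + ⅕ = (-5 - 4*(-4))*(4*5) + ⅕ = (-5 + 16)*20 + ⅕ = 11*20 + ⅕ = 220 + ⅕ = 1101/5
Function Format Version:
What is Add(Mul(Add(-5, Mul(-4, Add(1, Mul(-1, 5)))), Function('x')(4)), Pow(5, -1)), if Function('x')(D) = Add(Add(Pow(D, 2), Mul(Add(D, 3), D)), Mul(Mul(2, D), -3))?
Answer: Rational(1101, 5) ≈ 220.20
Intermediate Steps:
Function('x')(D) = Add(Pow(D, 2), Mul(-6, D), Mul(D, Add(3, D))) (Function('x')(D) = Add(Add(Pow(D, 2), Mul(Add(3, D), D)), Mul(-6, D)) = Add(Add(Pow(D, 2), Mul(D, Add(3, D))), Mul(-6, D)) = Add(Pow(D, 2), Mul(-6, D), Mul(D, Add(3, D))))
Add(Mul(Add(-5, Mul(-4, Add(1, Mul(-1, 5)))), Function('x')(4)), Pow(5, -1)) = Add(Mul(Add(-5, Mul(-4, Add(1, Mul(-1, 5)))), Mul(4, Add(-3, Mul(2, 4)))), Pow(5, -1)) = Add(Mul(Add(-5, Mul(-4, Add(1, -5))), Mul(4, Add(-3, 8))), Rational(1, 5)) = Add(Mul(Add(-5, Mul(-4, -4)), Mul(4, 5)), Rational(1, 5)) = Add(Mul(Add(-5, 16), 20), Rational(1, 5)) = Add(Mul(11, 20), Rational(1, 5)) = Add(220, Rational(1, 5)) = Rational(1101, 5)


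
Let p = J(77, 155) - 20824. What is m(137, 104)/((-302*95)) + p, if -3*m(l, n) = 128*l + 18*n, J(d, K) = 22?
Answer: -895204366/43035 ≈ -20802.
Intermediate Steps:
m(l, n) = -6*n - 128*l/3 (m(l, n) = -(128*l + 18*n)/3 = -(18*n + 128*l)/3 = -6*n - 128*l/3)
p = -20802 (p = 22 - 20824 = -20802)
m(137, 104)/((-302*95)) + p = (-6*104 - 128/3*137)/((-302*95)) - 20802 = (-624 - 17536/3)/(-28690) - 20802 = -19408/3*(-1/28690) - 20802 = 9704/43035 - 20802 = -895204366/43035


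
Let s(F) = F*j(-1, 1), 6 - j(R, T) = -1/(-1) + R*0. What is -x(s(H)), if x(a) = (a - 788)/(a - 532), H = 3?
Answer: -773/517 ≈ -1.4952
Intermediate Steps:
j(R, T) = 5 (j(R, T) = 6 - (-1/(-1) + R*0) = 6 - (-1*(-1) + 0) = 6 - (1 + 0) = 6 - 1*1 = 6 - 1 = 5)
s(F) = 5*F (s(F) = F*5 = 5*F)
x(a) = (-788 + a)/(-532 + a)
-x(s(H)) = -(-788 + 5*3)/(-532 + 5*3) = -(-788 + 15)/(-532 + 15) = -(-773)/(-517) = -(-1)*(-773)/517 = -1*773/517 = -773/517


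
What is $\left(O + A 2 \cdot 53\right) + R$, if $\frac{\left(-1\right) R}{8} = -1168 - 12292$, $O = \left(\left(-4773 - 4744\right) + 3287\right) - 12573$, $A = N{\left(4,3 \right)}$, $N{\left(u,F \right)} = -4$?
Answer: $88453$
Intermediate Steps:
$A = -4$
$O = -18803$ ($O = \left(-9517 + 3287\right) - 12573 = -6230 - 12573 = -18803$)
$R = 107680$ ($R = - 8 \left(-1168 - 12292\right) = \left(-8\right) \left(-13460\right) = 107680$)
$\left(O + A 2 \cdot 53\right) + R = \left(-18803 - 4 \cdot 2 \cdot 53\right) + 107680 = \left(-18803 - 424\right) + 107680 = -19227 + 107680 = 88453$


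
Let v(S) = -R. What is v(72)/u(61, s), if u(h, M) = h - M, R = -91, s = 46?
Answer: 91/15 ≈ 6.0667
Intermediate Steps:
v(S) = 91 (v(S) = -1*(-91) = 91)
v(72)/u(61, s) = 91/(61 - 1*46) = 91/(61 - 46) = 91/15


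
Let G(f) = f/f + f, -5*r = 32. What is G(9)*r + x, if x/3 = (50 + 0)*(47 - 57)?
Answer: -1564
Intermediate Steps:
r = -32/5 (r = -⅕*32 = -32/5 ≈ -6.4000)
G(f) = 1 + f
x = -1500 (x = 3*((50 + 0)*(47 - 57)) = 3*(50*(-10)) = 3*(-500) = -1500)
G(9)*r + x = (1 + 9)*(-32/5) - 1500 = 10*(-32/5) - 1500 = -64 - 1500 = -1564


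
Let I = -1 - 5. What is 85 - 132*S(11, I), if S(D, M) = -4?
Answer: 613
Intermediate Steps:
I = -6
85 - 132*S(11, I) = 85 - 132*(-4) = 85 + 528 = 613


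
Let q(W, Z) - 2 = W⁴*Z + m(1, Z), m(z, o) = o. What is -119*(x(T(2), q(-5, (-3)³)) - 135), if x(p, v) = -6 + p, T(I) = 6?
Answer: 16065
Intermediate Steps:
q(W, Z) = 2 + Z + Z*W⁴ (q(W, Z) = 2 + (W⁴*Z + Z) = 2 + (Z*W⁴ + Z) = 2 + (Z + Z*W⁴) = 2 + Z + Z*W⁴)
-119*(x(T(2), q(-5, (-3)³)) - 135) = -119*((-6 + 6) - 135) = -119*(0 - 135) = -119*(-135) = 16065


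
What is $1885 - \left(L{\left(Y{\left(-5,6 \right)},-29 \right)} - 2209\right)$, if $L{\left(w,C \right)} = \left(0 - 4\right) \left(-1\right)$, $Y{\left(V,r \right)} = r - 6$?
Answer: $4090$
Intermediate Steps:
$Y{\left(V,r \right)} = -6 + r$ ($Y{\left(V,r \right)} = r - 6 = -6 + r$)
$L{\left(w,C \right)} = 4$ ($L{\left(w,C \right)} = \left(-4\right) \left(-1\right) = 4$)
$1885 - \left(L{\left(Y{\left(-5,6 \right)},-29 \right)} - 2209\right) = 1885 - \left(4 - 2209\right) = 1885 - -2205 = 1885 + 2205 = 4090$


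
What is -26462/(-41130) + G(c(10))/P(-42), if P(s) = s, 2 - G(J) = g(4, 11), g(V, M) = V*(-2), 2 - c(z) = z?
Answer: 58342/143955 ≈ 0.40528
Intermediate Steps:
c(z) = 2 - z
g(V, M) = -2*V
G(J) = 10 (G(J) = 2 - (-2)*4 = 2 - 1*(-8) = 2 + 8 = 10)
-26462/(-41130) + G(c(10))/P(-42) = -26462/(-41130) + 10/(-42) = -26462*(-1/41130) + 10*(-1/42) = 13231/20565 - 5/21 = 58342/143955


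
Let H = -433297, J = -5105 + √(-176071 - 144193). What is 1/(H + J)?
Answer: -219201/96098316934 - 7*I*√1634/96098316934 ≈ -2.281e-6 - 2.9445e-9*I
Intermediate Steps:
J = -5105 + 14*I*√1634 (J = -5105 + √(-320264) = -5105 + 14*I*√1634 ≈ -5105.0 + 565.92*I)
1/(H + J) = 1/(-433297 + (-5105 + 14*I*√1634)) = 1/(-438402 + 14*I*√1634)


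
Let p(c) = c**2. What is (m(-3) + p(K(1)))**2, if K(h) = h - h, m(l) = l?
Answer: 9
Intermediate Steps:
K(h) = 0
(m(-3) + p(K(1)))**2 = (-3 + 0**2)**2 = (-3 + 0)**2 = (-3)**2 = 9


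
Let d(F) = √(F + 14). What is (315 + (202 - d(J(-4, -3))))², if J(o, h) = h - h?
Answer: (517 - √14)² ≈ 2.6343e+5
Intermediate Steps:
J(o, h) = 0
d(F) = √(14 + F)
(315 + (202 - d(J(-4, -3))))² = (315 + (202 - √(14 + 0)))² = (315 + (202 - √14))² = (517 - √14)²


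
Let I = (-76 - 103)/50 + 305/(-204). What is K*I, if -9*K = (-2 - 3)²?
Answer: 25883/1836 ≈ 14.097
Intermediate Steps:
K = -25/9 (K = -(-2 - 3)²/9 = -⅑*(-5)² = -⅑*25 = -25/9 ≈ -2.7778)
I = -25883/5100 (I = -179*1/50 + 305*(-1/204) = -179/50 - 305/204 = -25883/5100 ≈ -5.0751)
K*I = -25/9*(-25883/5100) = 25883/1836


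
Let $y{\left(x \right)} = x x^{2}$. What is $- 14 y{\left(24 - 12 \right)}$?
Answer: $-24192$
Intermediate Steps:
$y{\left(x \right)} = x^{3}$
$- 14 y{\left(24 - 12 \right)} = - 14 \left(24 - 12\right)^{3} = - 14 \cdot 12^{3} = \left(-14\right) 1728 = -24192$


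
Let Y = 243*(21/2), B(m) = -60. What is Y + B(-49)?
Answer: 4983/2 ≈ 2491.5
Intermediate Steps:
Y = 5103/2 (Y = 243*(21*(1/2)) = 243*(21/2) = 5103/2 ≈ 2551.5)
Y + B(-49) = 5103/2 - 60 = 4983/2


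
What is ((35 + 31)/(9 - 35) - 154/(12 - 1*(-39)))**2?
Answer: 13579225/439569 ≈ 30.892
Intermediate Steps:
((35 + 31)/(9 - 35) - 154/(12 - 1*(-39)))**2 = (66/(-26) - 154/(12 + 39))**2 = (66*(-1/26) - 154/51)**2 = (-33/13 - 154*1/51)**2 = (-33/13 - 154/51)**2 = (-3685/663)**2 = 13579225/439569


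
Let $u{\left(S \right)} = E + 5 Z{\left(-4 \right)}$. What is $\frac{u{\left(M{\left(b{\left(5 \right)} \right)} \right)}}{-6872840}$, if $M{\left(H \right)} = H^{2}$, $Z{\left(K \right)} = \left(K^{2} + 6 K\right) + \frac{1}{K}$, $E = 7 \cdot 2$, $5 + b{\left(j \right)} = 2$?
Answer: $\frac{109}{27491360} \approx 3.9649 \cdot 10^{-6}$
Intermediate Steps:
$b{\left(j \right)} = -3$ ($b{\left(j \right)} = -5 + 2 = -3$)
$E = 14$
$Z{\left(K \right)} = \frac{1}{K} + K^{2} + 6 K$
$u{\left(S \right)} = - \frac{109}{4}$ ($u{\left(S \right)} = 14 + 5 \frac{1 + \left(-4\right)^{2} \left(6 - 4\right)}{-4} = 14 + 5 \left(- \frac{1 + 16 \cdot 2}{4}\right) = 14 + 5 \left(- \frac{1 + 32}{4}\right) = 14 + 5 \left(\left(- \frac{1}{4}\right) 33\right) = 14 + 5 \left(- \frac{33}{4}\right) = 14 - \frac{165}{4} = - \frac{109}{4}$)
$\frac{u{\left(M{\left(b{\left(5 \right)} \right)} \right)}}{-6872840} = - \frac{109}{4 \left(-6872840\right)} = \left(- \frac{109}{4}\right) \left(- \frac{1}{6872840}\right) = \frac{109}{27491360}$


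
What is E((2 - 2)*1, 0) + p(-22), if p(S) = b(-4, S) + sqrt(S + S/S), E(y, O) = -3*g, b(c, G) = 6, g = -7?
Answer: 27 + I*sqrt(21) ≈ 27.0 + 4.5826*I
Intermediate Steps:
E(y, O) = 21 (E(y, O) = -3*(-7) = 21)
p(S) = 6 + sqrt(1 + S) (p(S) = 6 + sqrt(S + S/S) = 6 + sqrt(S + 1) = 6 + sqrt(1 + S))
E((2 - 2)*1, 0) + p(-22) = 21 + (6 + sqrt(1 - 22)) = 21 + (6 + sqrt(-21)) = 21 + (6 + I*sqrt(21)) = 27 + I*sqrt(21)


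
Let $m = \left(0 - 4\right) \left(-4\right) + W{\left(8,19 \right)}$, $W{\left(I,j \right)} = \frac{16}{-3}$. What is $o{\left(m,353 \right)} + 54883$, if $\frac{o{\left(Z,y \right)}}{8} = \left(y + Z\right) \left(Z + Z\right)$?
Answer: $\frac{1052539}{9} \approx 1.1695 \cdot 10^{5}$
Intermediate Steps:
$W{\left(I,j \right)} = - \frac{16}{3}$ ($W{\left(I,j \right)} = 16 \left(- \frac{1}{3}\right) = - \frac{16}{3}$)
$m = \frac{32}{3}$ ($m = \left(0 - 4\right) \left(-4\right) - \frac{16}{3} = \left(-4\right) \left(-4\right) - \frac{16}{3} = 16 - \frac{16}{3} = \frac{32}{3} \approx 10.667$)
$o{\left(Z,y \right)} = 16 Z \left(Z + y\right)$ ($o{\left(Z,y \right)} = 8 \left(y + Z\right) \left(Z + Z\right) = 8 \left(Z + y\right) 2 Z = 8 \cdot 2 Z \left(Z + y\right) = 16 Z \left(Z + y\right)$)
$o{\left(m,353 \right)} + 54883 = 16 \cdot \frac{32}{3} \left(\frac{32}{3} + 353\right) + 54883 = 16 \cdot \frac{32}{3} \cdot \frac{1091}{3} + 54883 = \frac{558592}{9} + 54883 = \frac{1052539}{9}$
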